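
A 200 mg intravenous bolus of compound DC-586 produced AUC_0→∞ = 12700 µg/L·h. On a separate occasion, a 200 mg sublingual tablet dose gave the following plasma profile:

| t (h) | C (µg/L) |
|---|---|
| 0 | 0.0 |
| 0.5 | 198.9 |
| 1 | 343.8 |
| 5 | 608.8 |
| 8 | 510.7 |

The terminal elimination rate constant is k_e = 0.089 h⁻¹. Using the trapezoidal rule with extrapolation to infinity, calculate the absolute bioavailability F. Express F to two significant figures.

Trapezoidal AUC_0→8 (sublingual tablet):
  [0→0.5]: (0.0+198.9)/2 × 0.5 = 49.725
  [0.5→1]: (198.9+343.8)/2 × 0.5 = 135.675
  [1→5]: (343.8+608.8)/2 × 4 = 1905.2
  [5→8]: (608.8+510.7)/2 × 3 = 1679.25
  Sum = 3769.85 µg/L·h
Tail: C_last/k_e = 510.7/0.089 = 5738.202
AUC_0→∞ (sublingual tablet) = 3769.85 + 5738.202 = 9508.052 µg/L·h
F = (AUC_ev/D_ev)/(AUC_iv/D_iv) = (9508.052/200)/(12700/200) = 47.54026/63.5 = 0.7487

F = 0.75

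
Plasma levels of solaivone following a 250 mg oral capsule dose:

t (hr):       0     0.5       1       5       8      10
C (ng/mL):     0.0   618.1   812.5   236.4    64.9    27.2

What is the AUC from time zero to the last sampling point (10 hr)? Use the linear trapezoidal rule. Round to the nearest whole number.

Trapezoidal AUC_0→10:
  [0→0.5]: (0.0+618.1)/2 × 0.5 = 154.525
  [0.5→1]: (618.1+812.5)/2 × 0.5 = 357.65
  [1→5]: (812.5+236.4)/2 × 4 = 2097.8
  [5→8]: (236.4+64.9)/2 × 3 = 451.95
  [8→10]: (64.9+27.2)/2 × 2 = 92.1
  Sum = 3154.025 ng/mL·hr

AUC = 3154 ng/mL·hr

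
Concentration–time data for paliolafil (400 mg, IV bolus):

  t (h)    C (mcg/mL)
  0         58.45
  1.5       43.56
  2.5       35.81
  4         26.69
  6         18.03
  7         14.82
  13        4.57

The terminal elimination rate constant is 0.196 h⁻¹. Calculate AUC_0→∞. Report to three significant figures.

Trapezoidal AUC_0→13:
  [0→1.5]: (58.45+43.56)/2 × 1.5 = 76.5075
  [1.5→2.5]: (43.56+35.81)/2 × 1 = 39.685
  [2.5→4]: (35.81+26.69)/2 × 1.5 = 46.875
  [4→6]: (26.69+18.03)/2 × 2 = 44.72
  [6→7]: (18.03+14.82)/2 × 1 = 16.425
  [7→13]: (14.82+4.57)/2 × 6 = 58.17
  Sum = 282.3825 mcg/mL·h
Extrapolated tail: C_last / k_e = 4.57 / 0.196 = 23.316
AUC_0→∞ = 282.3825 + 23.316 = 305.6985 mcg/mL·h

AUC = 306 mcg/mL·h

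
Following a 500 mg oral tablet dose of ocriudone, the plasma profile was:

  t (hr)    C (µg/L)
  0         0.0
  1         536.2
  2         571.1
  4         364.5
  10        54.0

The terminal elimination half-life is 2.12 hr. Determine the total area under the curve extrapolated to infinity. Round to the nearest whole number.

AUC = 3178 µg/L·hr

Trapezoidal AUC_0→10:
  [0→1]: (0.0+536.2)/2 × 1 = 268.1
  [1→2]: (536.2+571.1)/2 × 1 = 553.65
  [2→4]: (571.1+364.5)/2 × 2 = 935.6
  [4→10]: (364.5+54.0)/2 × 6 = 1255.5
  Sum = 3012.85 µg/L·hr
k_e = ln2 / t½ = 0.693147 / 2.12 = 0.3270 hr^-1
Extrapolated tail: C_last / k_e = 54.0 / 0.327 = 165.138
AUC_0→∞ = 3012.85 + 165.138 = 3177.988 µg/L·hr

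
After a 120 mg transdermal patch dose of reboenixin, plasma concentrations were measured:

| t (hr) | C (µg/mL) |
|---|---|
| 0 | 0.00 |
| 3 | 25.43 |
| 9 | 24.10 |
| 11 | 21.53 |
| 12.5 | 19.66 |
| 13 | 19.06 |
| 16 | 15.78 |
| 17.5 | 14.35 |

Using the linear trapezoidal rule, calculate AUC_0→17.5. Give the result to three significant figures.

AUC = 348 µg/mL·hr

Trapezoidal AUC_0→17.5:
  [0→3]: (0.00+25.43)/2 × 3 = 38.145
  [3→9]: (25.43+24.10)/2 × 6 = 148.59
  [9→11]: (24.10+21.53)/2 × 2 = 45.63
  [11→12.5]: (21.53+19.66)/2 × 1.5 = 30.8925
  [12.5→13]: (19.66+19.06)/2 × 0.5 = 9.68
  [13→16]: (19.06+15.78)/2 × 3 = 52.26
  [16→17.5]: (15.78+14.35)/2 × 1.5 = 22.5975
  Sum = 347.795 µg/mL·hr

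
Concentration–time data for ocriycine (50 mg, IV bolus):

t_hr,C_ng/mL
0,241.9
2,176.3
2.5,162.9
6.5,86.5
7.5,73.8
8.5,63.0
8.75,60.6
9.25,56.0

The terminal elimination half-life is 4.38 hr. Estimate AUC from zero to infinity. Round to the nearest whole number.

Trapezoidal AUC_0→9.25:
  [0→2]: (241.9+176.3)/2 × 2 = 418.2
  [2→2.5]: (176.3+162.9)/2 × 0.5 = 84.8
  [2.5→6.5]: (162.9+86.5)/2 × 4 = 498.8
  [6.5→7.5]: (86.5+73.8)/2 × 1 = 80.15
  [7.5→8.5]: (73.8+63.0)/2 × 1 = 68.4
  [8.5→8.75]: (63.0+60.6)/2 × 0.25 = 15.45
  [8.75→9.25]: (60.6+56.0)/2 × 0.5 = 29.15
  Sum = 1194.95 ng/mL·hr
k_e = ln2 / t½ = 0.693147 / 4.38 = 0.1583 hr^-1
Extrapolated tail: C_last / k_e = 56.0 / 0.1583 = 353.759
AUC_0→∞ = 1194.95 + 353.759 = 1548.709 ng/mL·hr

AUC = 1549 ng/mL·hr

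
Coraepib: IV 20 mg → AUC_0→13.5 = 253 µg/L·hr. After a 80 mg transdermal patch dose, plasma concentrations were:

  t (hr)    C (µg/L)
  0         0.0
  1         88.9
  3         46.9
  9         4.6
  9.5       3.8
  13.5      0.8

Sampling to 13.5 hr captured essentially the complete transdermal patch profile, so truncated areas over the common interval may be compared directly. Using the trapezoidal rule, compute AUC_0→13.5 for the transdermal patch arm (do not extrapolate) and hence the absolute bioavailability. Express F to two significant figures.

F = 0.34

Trapezoidal AUC_0→13.5 (transdermal patch):
  [0→1]: (0.0+88.9)/2 × 1 = 44.45
  [1→3]: (88.9+46.9)/2 × 2 = 135.8
  [3→9]: (46.9+4.6)/2 × 6 = 154.5
  [9→9.5]: (4.6+3.8)/2 × 0.5 = 2.1
  [9.5→13.5]: (3.8+0.8)/2 × 4 = 9.2
  Sum = 346.05 µg/L·hr
F = (AUC_ev/D_ev)/(AUC_iv/D_iv) = (346.05/80)/(253/20) = 4.325625/12.65 = 0.3419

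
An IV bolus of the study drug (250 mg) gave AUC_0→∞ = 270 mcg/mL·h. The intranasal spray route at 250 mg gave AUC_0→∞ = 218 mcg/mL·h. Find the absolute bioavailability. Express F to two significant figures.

F = 0.81

F = (AUC_ev / D_ev) / (AUC_iv / D_iv)
  = (218/250) / (270/250)
  = 0.872 / 1.08 = 0.8074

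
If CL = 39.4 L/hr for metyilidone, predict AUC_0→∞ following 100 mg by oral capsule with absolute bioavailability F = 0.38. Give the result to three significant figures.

AUC = 0.964 mg/L·hr

AUC_0→∞ = F × Dose / CL
        = 0.38 × 100 / 39.4 = 0.964467 mg/L·hr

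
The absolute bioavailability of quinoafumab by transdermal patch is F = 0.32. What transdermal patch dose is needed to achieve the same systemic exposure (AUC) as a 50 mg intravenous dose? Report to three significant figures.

For equal systemic exposure: F × D_ev = D_iv
D_ev = D_iv / F = 50 / 0.32 = 156.25 mg

D_transdermal = 156 mg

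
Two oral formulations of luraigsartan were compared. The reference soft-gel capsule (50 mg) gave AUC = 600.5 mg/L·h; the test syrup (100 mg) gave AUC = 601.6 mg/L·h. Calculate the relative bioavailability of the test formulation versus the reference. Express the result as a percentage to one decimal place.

F_rel = (AUC_test/D_test) / (AUC_ref/D_ref)
      = (601.6/100) / (600.5/50)
      = 6.016 / 12.01 = 0.5009 = 50.09%

F_rel = 50.1%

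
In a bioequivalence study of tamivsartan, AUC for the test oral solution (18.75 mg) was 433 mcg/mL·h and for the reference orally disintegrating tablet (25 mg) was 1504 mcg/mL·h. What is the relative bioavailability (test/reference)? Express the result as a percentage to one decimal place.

F_rel = 38.4%

F_rel = (AUC_test/D_test) / (AUC_ref/D_ref)
      = (433/18.75) / (1504/25)
      = 23.0933 / 60.16 = 0.3839 = 38.39%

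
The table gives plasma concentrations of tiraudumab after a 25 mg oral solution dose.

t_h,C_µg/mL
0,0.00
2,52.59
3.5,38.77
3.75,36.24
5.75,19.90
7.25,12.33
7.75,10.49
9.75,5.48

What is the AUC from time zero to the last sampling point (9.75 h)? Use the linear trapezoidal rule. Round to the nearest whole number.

AUC = 232 µg/mL·h

Trapezoidal AUC_0→9.75:
  [0→2]: (0.00+52.59)/2 × 2 = 52.59
  [2→3.5]: (52.59+38.77)/2 × 1.5 = 68.52
  [3.5→3.75]: (38.77+36.24)/2 × 0.25 = 9.37625
  [3.75→5.75]: (36.24+19.90)/2 × 2 = 56.14
  [5.75→7.25]: (19.90+12.33)/2 × 1.5 = 24.1725
  [7.25→7.75]: (12.33+10.49)/2 × 0.5 = 5.705
  [7.75→9.75]: (10.49+5.48)/2 × 2 = 15.97
  Sum = 232.47375 µg/mL·h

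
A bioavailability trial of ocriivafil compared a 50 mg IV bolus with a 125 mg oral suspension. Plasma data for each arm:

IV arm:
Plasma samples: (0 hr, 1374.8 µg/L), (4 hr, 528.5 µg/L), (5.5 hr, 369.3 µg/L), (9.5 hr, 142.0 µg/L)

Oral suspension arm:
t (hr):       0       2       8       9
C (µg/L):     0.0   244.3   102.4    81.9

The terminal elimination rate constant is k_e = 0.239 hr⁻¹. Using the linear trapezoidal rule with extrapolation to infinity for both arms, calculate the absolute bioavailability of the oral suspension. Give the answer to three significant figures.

Trapezoidal AUC_0→9.5 (IV):
  [0→4]: (1374.8+528.5)/2 × 4 = 3806.6
  [4→5.5]: (528.5+369.3)/2 × 1.5 = 673.35
  [5.5→9.5]: (369.3+142.0)/2 × 4 = 1022.6
  Sum = 5502.55 µg/L·hr
IV tail: 142.0/0.239 = 594.142; AUC_iv,0→∞ = 5502.55 + 594.142 = 6096.692 µg/L·hr
Trapezoidal AUC_0→9 (oral suspension):
  [0→2]: (0.0+244.3)/2 × 2 = 244.3
  [2→8]: (244.3+102.4)/2 × 6 = 1040.1
  [8→9]: (102.4+81.9)/2 × 1 = 92.15
  Sum = 1376.55 µg/L·hr
oral suspension tail: 81.9/0.239 = 342.678; AUC_ev,0→∞ = 1376.55 + 342.678 = 1719.228 µg/L·hr
F = (AUC_ev/D_ev)/(AUC_iv/D_iv) = (1719.228/125)/(6096.692/50) = 13.753824/121.93384 = 0.1128

F = 0.113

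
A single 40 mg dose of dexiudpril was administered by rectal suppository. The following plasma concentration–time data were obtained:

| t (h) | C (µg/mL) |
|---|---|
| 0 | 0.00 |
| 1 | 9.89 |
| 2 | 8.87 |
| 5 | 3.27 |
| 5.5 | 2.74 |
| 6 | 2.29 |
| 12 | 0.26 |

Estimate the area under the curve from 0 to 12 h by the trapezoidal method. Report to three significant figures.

Trapezoidal AUC_0→12:
  [0→1]: (0.00+9.89)/2 × 1 = 4.945
  [1→2]: (9.89+8.87)/2 × 1 = 9.38
  [2→5]: (8.87+3.27)/2 × 3 = 18.21
  [5→5.5]: (3.27+2.74)/2 × 0.5 = 1.5025
  [5.5→6]: (2.74+2.29)/2 × 0.5 = 1.2575
  [6→12]: (2.29+0.26)/2 × 6 = 7.65
  Sum = 42.945 µg/mL·h

AUC = 42.9 µg/mL·h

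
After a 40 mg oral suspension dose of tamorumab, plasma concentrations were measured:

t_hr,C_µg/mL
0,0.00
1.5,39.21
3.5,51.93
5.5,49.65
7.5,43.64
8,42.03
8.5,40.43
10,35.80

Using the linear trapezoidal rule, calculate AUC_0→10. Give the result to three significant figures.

Trapezoidal AUC_0→10:
  [0→1.5]: (0.00+39.21)/2 × 1.5 = 29.4075
  [1.5→3.5]: (39.21+51.93)/2 × 2 = 91.14
  [3.5→5.5]: (51.93+49.65)/2 × 2 = 101.58
  [5.5→7.5]: (49.65+43.64)/2 × 2 = 93.29
  [7.5→8]: (43.64+42.03)/2 × 0.5 = 21.4175
  [8→8.5]: (42.03+40.43)/2 × 0.5 = 20.615
  [8.5→10]: (40.43+35.80)/2 × 1.5 = 57.1725
  Sum = 414.6225 µg/mL·hr

AUC = 415 µg/mL·hr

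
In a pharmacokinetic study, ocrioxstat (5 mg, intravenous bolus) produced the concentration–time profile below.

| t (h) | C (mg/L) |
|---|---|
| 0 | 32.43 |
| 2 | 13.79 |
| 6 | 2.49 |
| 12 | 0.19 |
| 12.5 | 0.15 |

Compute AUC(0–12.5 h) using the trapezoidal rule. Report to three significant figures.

AUC = 86.9 mg/L·h

Trapezoidal AUC_0→12.5:
  [0→2]: (32.43+13.79)/2 × 2 = 46.22
  [2→6]: (13.79+2.49)/2 × 4 = 32.56
  [6→12]: (2.49+0.19)/2 × 6 = 8.04
  [12→12.5]: (0.19+0.15)/2 × 0.5 = 0.085
  Sum = 86.905 mg/L·h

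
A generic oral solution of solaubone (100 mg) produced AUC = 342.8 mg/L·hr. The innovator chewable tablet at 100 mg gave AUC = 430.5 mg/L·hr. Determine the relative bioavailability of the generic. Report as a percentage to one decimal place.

F_rel = (AUC_test/D_test) / (AUC_ref/D_ref)
      = (342.8/100) / (430.5/100)
      = 3.428 / 4.305 = 0.7963 = 79.63%

F_rel = 79.6%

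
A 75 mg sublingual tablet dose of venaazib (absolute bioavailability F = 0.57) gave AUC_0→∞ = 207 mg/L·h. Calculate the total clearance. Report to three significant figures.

CL = F × Dose / AUC_0→∞
   = 0.57 × 75 / 207 = 0.206522 L/h

CL = 0.207 L/h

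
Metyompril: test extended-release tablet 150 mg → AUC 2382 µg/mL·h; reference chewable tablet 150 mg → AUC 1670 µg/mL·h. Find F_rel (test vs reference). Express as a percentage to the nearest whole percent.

F_rel = (AUC_test/D_test) / (AUC_ref/D_ref)
      = (2382/150) / (1670/150)
      = 15.88 / 11.1333 = 1.4264 = 142.64%

F_rel = 143%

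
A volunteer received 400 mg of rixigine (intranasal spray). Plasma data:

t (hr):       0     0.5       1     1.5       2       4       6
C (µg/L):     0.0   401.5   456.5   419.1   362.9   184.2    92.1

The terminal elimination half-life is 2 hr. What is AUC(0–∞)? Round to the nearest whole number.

Trapezoidal AUC_0→6:
  [0→0.5]: (0.0+401.5)/2 × 0.5 = 100.375
  [0.5→1]: (401.5+456.5)/2 × 0.5 = 214.5
  [1→1.5]: (456.5+419.1)/2 × 0.5 = 218.9
  [1.5→2]: (419.1+362.9)/2 × 0.5 = 195.5
  [2→4]: (362.9+184.2)/2 × 2 = 547.1
  [4→6]: (184.2+92.1)/2 × 2 = 276.3
  Sum = 1552.675 µg/L·hr
k_e = ln2 / t½ = 0.693147 / 2 = 0.3466 hr^-1
Extrapolated tail: C_last / k_e = 92.1 / 0.3466 = 265.724
AUC_0→∞ = 1552.675 + 265.724 = 1818.399 µg/L·hr

AUC = 1818 µg/L·hr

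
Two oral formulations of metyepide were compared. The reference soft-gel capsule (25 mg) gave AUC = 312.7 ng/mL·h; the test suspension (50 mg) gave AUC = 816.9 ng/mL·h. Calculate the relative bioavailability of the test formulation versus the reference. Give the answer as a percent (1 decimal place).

F_rel = (AUC_test/D_test) / (AUC_ref/D_ref)
      = (816.9/50) / (312.7/25)
      = 16.338 / 12.508 = 1.3062 = 130.62%

F_rel = 130.6%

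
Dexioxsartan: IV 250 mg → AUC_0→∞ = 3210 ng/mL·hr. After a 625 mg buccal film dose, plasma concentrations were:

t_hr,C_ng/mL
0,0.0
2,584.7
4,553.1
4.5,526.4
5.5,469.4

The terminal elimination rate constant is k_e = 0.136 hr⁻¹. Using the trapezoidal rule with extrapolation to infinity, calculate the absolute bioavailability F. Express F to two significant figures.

Trapezoidal AUC_0→5.5 (buccal film):
  [0→2]: (0.0+584.7)/2 × 2 = 584.7
  [2→4]: (584.7+553.1)/2 × 2 = 1137.8
  [4→4.5]: (553.1+526.4)/2 × 0.5 = 269.875
  [4.5→5.5]: (526.4+469.4)/2 × 1 = 497.9
  Sum = 2490.275 ng/mL·hr
Tail: C_last/k_e = 469.4/0.136 = 3451.471
AUC_0→∞ (buccal film) = 2490.275 + 3451.471 = 5941.746 ng/mL·hr
F = (AUC_ev/D_ev)/(AUC_iv/D_iv) = (5941.746/625)/(3210/250) = 9.5067936/12.84 = 0.7404

F = 0.74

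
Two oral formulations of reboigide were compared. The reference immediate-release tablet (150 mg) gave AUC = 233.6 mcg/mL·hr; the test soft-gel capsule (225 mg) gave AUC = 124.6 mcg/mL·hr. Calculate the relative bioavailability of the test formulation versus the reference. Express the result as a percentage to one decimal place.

F_rel = (AUC_test/D_test) / (AUC_ref/D_ref)
      = (124.6/225) / (233.6/150)
      = 0.553778 / 1.55733 = 0.3556 = 35.56%

F_rel = 35.6%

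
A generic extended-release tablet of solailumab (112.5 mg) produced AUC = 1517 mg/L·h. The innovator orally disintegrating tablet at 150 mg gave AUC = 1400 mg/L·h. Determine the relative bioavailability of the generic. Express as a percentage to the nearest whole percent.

F_rel = 144%

F_rel = (AUC_test/D_test) / (AUC_ref/D_ref)
      = (1517/112.5) / (1400/150)
      = 13.4844 / 9.33333 = 1.4448 = 144.48%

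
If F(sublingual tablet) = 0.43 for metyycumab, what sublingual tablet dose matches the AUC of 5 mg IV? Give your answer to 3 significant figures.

D_sublingual = 11.6 mg

For equal systemic exposure: F × D_ev = D_iv
D_ev = D_iv / F = 5 / 0.43 = 11.6279 mg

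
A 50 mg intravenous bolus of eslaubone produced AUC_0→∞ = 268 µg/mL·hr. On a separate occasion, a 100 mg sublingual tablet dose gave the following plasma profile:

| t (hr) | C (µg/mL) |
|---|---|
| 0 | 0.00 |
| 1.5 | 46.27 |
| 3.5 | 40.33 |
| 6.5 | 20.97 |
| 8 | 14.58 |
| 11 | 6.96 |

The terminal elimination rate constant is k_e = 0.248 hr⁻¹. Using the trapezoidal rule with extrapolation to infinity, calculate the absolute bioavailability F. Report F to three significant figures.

F = 0.560

Trapezoidal AUC_0→11 (sublingual tablet):
  [0→1.5]: (0.00+46.27)/2 × 1.5 = 34.7025
  [1.5→3.5]: (46.27+40.33)/2 × 2 = 86.6
  [3.5→6.5]: (40.33+20.97)/2 × 3 = 91.95
  [6.5→8]: (20.97+14.58)/2 × 1.5 = 26.6625
  [8→11]: (14.58+6.96)/2 × 3 = 32.31
  Sum = 272.225 µg/mL·hr
Tail: C_last/k_e = 6.96/0.248 = 28.065
AUC_0→∞ (sublingual tablet) = 272.225 + 28.065 = 300.29 µg/mL·hr
F = (AUC_ev/D_ev)/(AUC_iv/D_iv) = (300.29/100)/(268/50) = 3.0029/5.36 = 0.5602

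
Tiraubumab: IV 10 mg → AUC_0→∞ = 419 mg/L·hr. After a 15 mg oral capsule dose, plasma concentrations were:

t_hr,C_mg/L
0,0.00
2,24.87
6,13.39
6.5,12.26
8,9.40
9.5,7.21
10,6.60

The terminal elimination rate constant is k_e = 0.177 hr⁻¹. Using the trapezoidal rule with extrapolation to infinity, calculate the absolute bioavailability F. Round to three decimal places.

F = 0.282

Trapezoidal AUC_0→10 (oral capsule):
  [0→2]: (0.00+24.87)/2 × 2 = 24.87
  [2→6]: (24.87+13.39)/2 × 4 = 76.52
  [6→6.5]: (13.39+12.26)/2 × 0.5 = 6.4125
  [6.5→8]: (12.26+9.40)/2 × 1.5 = 16.245
  [8→9.5]: (9.40+7.21)/2 × 1.5 = 12.4575
  [9.5→10]: (7.21+6.60)/2 × 0.5 = 3.4525
  Sum = 139.9575 mg/L·hr
Tail: C_last/k_e = 6.60/0.177 = 37.288
AUC_0→∞ (oral capsule) = 139.9575 + 37.288 = 177.2455 mg/L·hr
F = (AUC_ev/D_ev)/(AUC_iv/D_iv) = (177.2455/15)/(419/10) = 11.8164/41.9 = 0.2820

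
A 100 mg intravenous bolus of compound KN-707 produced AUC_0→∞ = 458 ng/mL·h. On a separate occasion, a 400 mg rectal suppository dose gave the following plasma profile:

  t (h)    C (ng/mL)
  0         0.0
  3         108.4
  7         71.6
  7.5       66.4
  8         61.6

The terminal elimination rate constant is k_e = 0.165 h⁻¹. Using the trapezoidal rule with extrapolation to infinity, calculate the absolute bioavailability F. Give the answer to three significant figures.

Trapezoidal AUC_0→8 (rectal suppository):
  [0→3]: (0.0+108.4)/2 × 3 = 162.6
  [3→7]: (108.4+71.6)/2 × 4 = 360.0
  [7→7.5]: (71.6+66.4)/2 × 0.5 = 34.5
  [7.5→8]: (66.4+61.6)/2 × 0.5 = 32.0
  Sum = 589.1 ng/mL·h
Tail: C_last/k_e = 61.6/0.165 = 373.333
AUC_0→∞ (rectal suppository) = 589.1 + 373.333 = 962.433 ng/mL·h
F = (AUC_ev/D_ev)/(AUC_iv/D_iv) = (962.433/400)/(458/100) = 2.4060825/4.58 = 0.5253

F = 0.525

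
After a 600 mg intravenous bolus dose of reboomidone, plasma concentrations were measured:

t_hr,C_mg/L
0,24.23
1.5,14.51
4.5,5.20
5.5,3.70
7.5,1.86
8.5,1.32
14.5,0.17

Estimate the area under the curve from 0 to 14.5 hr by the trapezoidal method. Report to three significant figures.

Trapezoidal AUC_0→14.5:
  [0→1.5]: (24.23+14.51)/2 × 1.5 = 29.055
  [1.5→4.5]: (14.51+5.20)/2 × 3 = 29.565
  [4.5→5.5]: (5.20+3.70)/2 × 1 = 4.45
  [5.5→7.5]: (3.70+1.86)/2 × 2 = 5.56
  [7.5→8.5]: (1.86+1.32)/2 × 1 = 1.59
  [8.5→14.5]: (1.32+0.17)/2 × 6 = 4.47
  Sum = 74.69 mg/L·hr

AUC = 74.7 mg/L·hr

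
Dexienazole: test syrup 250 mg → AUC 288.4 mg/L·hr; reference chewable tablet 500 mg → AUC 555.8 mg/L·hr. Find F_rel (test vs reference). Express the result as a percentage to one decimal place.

F_rel = (AUC_test/D_test) / (AUC_ref/D_ref)
      = (288.4/250) / (555.8/500)
      = 1.1536 / 1.1116 = 1.0378 = 103.78%

F_rel = 103.8%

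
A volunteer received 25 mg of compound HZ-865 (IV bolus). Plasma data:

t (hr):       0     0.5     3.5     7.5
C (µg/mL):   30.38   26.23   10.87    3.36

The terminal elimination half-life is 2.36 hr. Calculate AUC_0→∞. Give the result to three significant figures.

AUC = 110 µg/mL·hr

Trapezoidal AUC_0→7.5:
  [0→0.5]: (30.38+26.23)/2 × 0.5 = 14.1525
  [0.5→3.5]: (26.23+10.87)/2 × 3 = 55.65
  [3.5→7.5]: (10.87+3.36)/2 × 4 = 28.46
  Sum = 98.2625 µg/mL·hr
k_e = ln2 / t½ = 0.693147 / 2.36 = 0.2937 hr^-1
Extrapolated tail: C_last / k_e = 3.36 / 0.2937 = 11.440
AUC_0→∞ = 98.2625 + 11.440 = 109.7025 µg/mL·hr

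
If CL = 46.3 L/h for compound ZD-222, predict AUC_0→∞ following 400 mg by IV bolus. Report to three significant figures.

AUC = 8.64 mg/L·h

AUC_0→∞ = Dose_iv / CL
        = 400 / 46.3 = 8.63931 mg/L·h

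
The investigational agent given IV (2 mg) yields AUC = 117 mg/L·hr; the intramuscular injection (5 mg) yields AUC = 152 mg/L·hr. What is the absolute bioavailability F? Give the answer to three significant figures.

F = 0.520

F = (AUC_ev / D_ev) / (AUC_iv / D_iv)
  = (152/5) / (117/2)
  = 30.4 / 58.5 = 0.5197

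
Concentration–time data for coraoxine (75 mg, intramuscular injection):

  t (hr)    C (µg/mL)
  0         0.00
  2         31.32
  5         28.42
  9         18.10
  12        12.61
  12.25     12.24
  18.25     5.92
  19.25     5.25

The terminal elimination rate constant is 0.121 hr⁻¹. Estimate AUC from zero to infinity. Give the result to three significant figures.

AUC = 367 µg/mL·hr

Trapezoidal AUC_0→19.25:
  [0→2]: (0.00+31.32)/2 × 2 = 31.32
  [2→5]: (31.32+28.42)/2 × 3 = 89.61
  [5→9]: (28.42+18.10)/2 × 4 = 93.04
  [9→12]: (18.10+12.61)/2 × 3 = 46.065
  [12→12.25]: (12.61+12.24)/2 × 0.25 = 3.10625
  [12.25→18.25]: (12.24+5.92)/2 × 6 = 54.48
  [18.25→19.25]: (5.92+5.25)/2 × 1 = 5.585
  Sum = 323.20625 µg/mL·hr
Extrapolated tail: C_last / k_e = 5.25 / 0.121 = 43.388
AUC_0→∞ = 323.20625 + 43.388 = 366.59425 µg/mL·hr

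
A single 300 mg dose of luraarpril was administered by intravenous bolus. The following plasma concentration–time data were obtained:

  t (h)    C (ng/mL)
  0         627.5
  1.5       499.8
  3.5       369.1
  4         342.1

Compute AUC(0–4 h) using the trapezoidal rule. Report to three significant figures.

Trapezoidal AUC_0→4:
  [0→1.5]: (627.5+499.8)/2 × 1.5 = 845.475
  [1.5→3.5]: (499.8+369.1)/2 × 2 = 868.9
  [3.5→4]: (369.1+342.1)/2 × 0.5 = 177.8
  Sum = 1892.175 ng/mL·h

AUC = 1890 ng/mL·h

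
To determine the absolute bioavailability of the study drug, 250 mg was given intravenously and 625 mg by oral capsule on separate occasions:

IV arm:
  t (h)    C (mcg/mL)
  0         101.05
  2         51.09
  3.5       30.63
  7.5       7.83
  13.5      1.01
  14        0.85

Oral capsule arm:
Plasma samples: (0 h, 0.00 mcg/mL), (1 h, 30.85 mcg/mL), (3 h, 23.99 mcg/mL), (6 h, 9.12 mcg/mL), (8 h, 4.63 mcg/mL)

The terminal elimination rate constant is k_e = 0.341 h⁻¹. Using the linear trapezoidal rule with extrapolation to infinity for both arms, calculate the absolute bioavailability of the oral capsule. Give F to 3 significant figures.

F = 0.184

Trapezoidal AUC_0→14 (IV):
  [0→2]: (101.05+51.09)/2 × 2 = 152.14
  [2→3.5]: (51.09+30.63)/2 × 1.5 = 61.29
  [3.5→7.5]: (30.63+7.83)/2 × 4 = 76.92
  [7.5→13.5]: (7.83+1.01)/2 × 6 = 26.52
  [13.5→14]: (1.01+0.85)/2 × 0.5 = 0.465
  Sum = 317.335 mcg/mL·h
IV tail: 0.85/0.341 = 2.493; AUC_iv,0→∞ = 317.335 + 2.493 = 319.828 mcg/mL·h
Trapezoidal AUC_0→8 (oral capsule):
  [0→1]: (0.00+30.85)/2 × 1 = 15.425
  [1→3]: (30.85+23.99)/2 × 2 = 54.84
  [3→6]: (23.99+9.12)/2 × 3 = 49.665
  [6→8]: (9.12+4.63)/2 × 2 = 13.75
  Sum = 133.68 mcg/mL·h
oral capsule tail: 4.63/0.341 = 13.578; AUC_ev,0→∞ = 133.68 + 13.578 = 147.258 mcg/mL·h
F = (AUC_ev/D_ev)/(AUC_iv/D_iv) = (147.258/625)/(319.828/250) = 0.2356128/1.279312 = 0.1842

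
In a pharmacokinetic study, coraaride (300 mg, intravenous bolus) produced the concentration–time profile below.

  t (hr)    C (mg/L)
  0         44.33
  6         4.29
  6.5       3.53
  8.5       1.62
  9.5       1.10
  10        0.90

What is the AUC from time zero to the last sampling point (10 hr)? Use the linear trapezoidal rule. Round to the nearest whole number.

Trapezoidal AUC_0→10:
  [0→6]: (44.33+4.29)/2 × 6 = 145.86
  [6→6.5]: (4.29+3.53)/2 × 0.5 = 1.955
  [6.5→8.5]: (3.53+1.62)/2 × 2 = 5.15
  [8.5→9.5]: (1.62+1.10)/2 × 1 = 1.36
  [9.5→10]: (1.10+0.90)/2 × 0.5 = 0.5
  Sum = 154.825 mg/L·hr

AUC = 155 mg/L·hr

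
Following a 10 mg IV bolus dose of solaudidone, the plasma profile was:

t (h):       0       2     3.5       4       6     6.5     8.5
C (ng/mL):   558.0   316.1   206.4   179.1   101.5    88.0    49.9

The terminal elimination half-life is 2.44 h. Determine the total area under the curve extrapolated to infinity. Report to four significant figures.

AUC = 2004 ng/mL·h

Trapezoidal AUC_0→8.5:
  [0→2]: (558.0+316.1)/2 × 2 = 874.1
  [2→3.5]: (316.1+206.4)/2 × 1.5 = 391.875
  [3.5→4]: (206.4+179.1)/2 × 0.5 = 96.375
  [4→6]: (179.1+101.5)/2 × 2 = 280.6
  [6→6.5]: (101.5+88.0)/2 × 0.5 = 47.375
  [6.5→8.5]: (88.0+49.9)/2 × 2 = 137.9
  Sum = 1828.225 ng/mL·h
k_e = ln2 / t½ = 0.693147 / 2.44 = 0.2841 h^-1
Extrapolated tail: C_last / k_e = 49.9 / 0.2841 = 175.642
AUC_0→∞ = 1828.225 + 175.642 = 2003.867 ng/mL·h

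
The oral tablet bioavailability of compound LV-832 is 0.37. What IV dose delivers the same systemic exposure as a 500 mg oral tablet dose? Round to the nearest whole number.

Systemic exposure from an extravascular dose = F × D_ev, so the equivalent IV dose is F × D_ev.
D_iv = F × D_ev = 0.37 × 500 = 185 mg

D_iv = 185 mg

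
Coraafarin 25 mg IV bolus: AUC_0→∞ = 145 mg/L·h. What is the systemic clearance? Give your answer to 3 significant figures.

CL = 0.172 L/h

CL = Dose_iv / AUC_0→∞
   = 25 / 145 = 0.172414 L/h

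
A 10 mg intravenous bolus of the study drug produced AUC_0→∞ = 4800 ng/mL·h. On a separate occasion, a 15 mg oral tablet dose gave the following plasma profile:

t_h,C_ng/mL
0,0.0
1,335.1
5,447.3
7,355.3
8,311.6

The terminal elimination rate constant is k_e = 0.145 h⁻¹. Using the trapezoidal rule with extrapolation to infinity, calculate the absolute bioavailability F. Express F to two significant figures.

Trapezoidal AUC_0→8 (oral tablet):
  [0→1]: (0.0+335.1)/2 × 1 = 167.55
  [1→5]: (335.1+447.3)/2 × 4 = 1564.8
  [5→7]: (447.3+355.3)/2 × 2 = 802.6
  [7→8]: (355.3+311.6)/2 × 1 = 333.45
  Sum = 2868.4 ng/mL·h
Tail: C_last/k_e = 311.6/0.145 = 2148.966
AUC_0→∞ (oral tablet) = 2868.4 + 2148.966 = 5017.366 ng/mL·h
F = (AUC_ev/D_ev)/(AUC_iv/D_iv) = (5017.366/15)/(4800/10) = 334.491/480 = 0.6969

F = 0.70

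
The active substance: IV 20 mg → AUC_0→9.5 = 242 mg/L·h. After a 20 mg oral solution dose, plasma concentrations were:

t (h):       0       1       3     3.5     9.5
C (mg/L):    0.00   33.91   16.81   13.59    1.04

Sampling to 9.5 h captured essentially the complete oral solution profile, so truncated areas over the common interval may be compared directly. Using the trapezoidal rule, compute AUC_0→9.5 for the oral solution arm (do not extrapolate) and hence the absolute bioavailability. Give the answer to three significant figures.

Trapezoidal AUC_0→9.5 (oral solution):
  [0→1]: (0.00+33.91)/2 × 1 = 16.955
  [1→3]: (33.91+16.81)/2 × 2 = 50.72
  [3→3.5]: (16.81+13.59)/2 × 0.5 = 7.6
  [3.5→9.5]: (13.59+1.04)/2 × 6 = 43.89
  Sum = 119.165 mg/L·h
F = (AUC_ev/D_ev)/(AUC_iv/D_iv) = (119.165/20)/(242/20) = 5.95825/12.1 = 0.4924

F = 0.492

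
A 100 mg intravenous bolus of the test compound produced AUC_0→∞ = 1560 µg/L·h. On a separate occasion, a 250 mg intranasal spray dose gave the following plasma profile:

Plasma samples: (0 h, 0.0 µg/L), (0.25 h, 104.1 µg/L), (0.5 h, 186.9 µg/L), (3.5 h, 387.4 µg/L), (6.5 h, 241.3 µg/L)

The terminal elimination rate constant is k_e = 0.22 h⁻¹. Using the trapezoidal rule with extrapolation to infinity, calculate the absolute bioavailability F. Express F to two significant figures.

F = 0.76

Trapezoidal AUC_0→6.5 (intranasal spray):
  [0→0.25]: (0.0+104.1)/2 × 0.25 = 13.0125
  [0.25→0.5]: (104.1+186.9)/2 × 0.25 = 36.375
  [0.5→3.5]: (186.9+387.4)/2 × 3 = 861.45
  [3.5→6.5]: (387.4+241.3)/2 × 3 = 943.05
  Sum = 1853.8875 µg/L·h
Tail: C_last/k_e = 241.3/0.22 = 1096.818
AUC_0→∞ (intranasal spray) = 1853.8875 + 1096.818 = 2950.7055 µg/L·h
F = (AUC_ev/D_ev)/(AUC_iv/D_iv) = (2950.7055/250)/(1560/100) = 11.802822/15.6 = 0.7566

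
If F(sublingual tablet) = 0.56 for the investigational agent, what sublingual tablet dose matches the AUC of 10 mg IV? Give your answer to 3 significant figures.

D_sublingual = 17.9 mg

For equal systemic exposure: F × D_ev = D_iv
D_ev = D_iv / F = 10 / 0.56 = 17.8571 mg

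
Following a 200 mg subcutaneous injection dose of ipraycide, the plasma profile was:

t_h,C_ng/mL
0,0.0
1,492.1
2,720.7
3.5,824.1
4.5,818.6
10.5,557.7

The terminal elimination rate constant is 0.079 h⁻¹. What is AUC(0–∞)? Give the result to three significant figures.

Trapezoidal AUC_0→10.5:
  [0→1]: (0.0+492.1)/2 × 1 = 246.05
  [1→2]: (492.1+720.7)/2 × 1 = 606.4
  [2→3.5]: (720.7+824.1)/2 × 1.5 = 1158.6
  [3.5→4.5]: (824.1+818.6)/2 × 1 = 821.35
  [4.5→10.5]: (818.6+557.7)/2 × 6 = 4128.9
  Sum = 6961.3 ng/mL·h
Extrapolated tail: C_last / k_e = 557.7 / 0.079 = 7059.494
AUC_0→∞ = 6961.3 + 7059.494 = 14020.794 ng/mL·h

AUC = 14000 ng/mL·h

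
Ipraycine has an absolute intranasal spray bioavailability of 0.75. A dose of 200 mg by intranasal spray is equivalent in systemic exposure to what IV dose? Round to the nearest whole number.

Systemic exposure from an extravascular dose = F × D_ev, so the equivalent IV dose is F × D_ev.
D_iv = F × D_ev = 0.75 × 200 = 150 mg

D_iv = 150 mg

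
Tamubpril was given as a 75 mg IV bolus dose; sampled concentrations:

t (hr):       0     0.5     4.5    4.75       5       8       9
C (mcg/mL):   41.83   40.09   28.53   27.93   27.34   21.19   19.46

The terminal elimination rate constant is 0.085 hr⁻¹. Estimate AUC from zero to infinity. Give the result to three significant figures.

Trapezoidal AUC_0→9:
  [0→0.5]: (41.83+40.09)/2 × 0.5 = 20.48
  [0.5→4.5]: (40.09+28.53)/2 × 4 = 137.24
  [4.5→4.75]: (28.53+27.93)/2 × 0.25 = 7.0575
  [4.75→5]: (27.93+27.34)/2 × 0.25 = 6.90875
  [5→8]: (27.34+21.19)/2 × 3 = 72.795
  [8→9]: (21.19+19.46)/2 × 1 = 20.325
  Sum = 264.80625 mcg/mL·hr
Extrapolated tail: C_last / k_e = 19.46 / 0.085 = 228.941
AUC_0→∞ = 264.80625 + 228.941 = 493.74725 mcg/mL·hr

AUC = 494 mcg/mL·hr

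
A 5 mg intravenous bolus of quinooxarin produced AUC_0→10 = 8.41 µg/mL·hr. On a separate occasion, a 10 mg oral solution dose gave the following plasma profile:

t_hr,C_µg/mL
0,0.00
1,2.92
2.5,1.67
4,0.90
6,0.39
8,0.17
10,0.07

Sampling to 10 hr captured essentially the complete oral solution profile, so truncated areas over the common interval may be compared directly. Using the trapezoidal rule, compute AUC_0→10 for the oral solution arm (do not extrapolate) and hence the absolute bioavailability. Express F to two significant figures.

Trapezoidal AUC_0→10 (oral solution):
  [0→1]: (0.00+2.92)/2 × 1 = 1.46
  [1→2.5]: (2.92+1.67)/2 × 1.5 = 3.4425
  [2.5→4]: (1.67+0.90)/2 × 1.5 = 1.9275
  [4→6]: (0.90+0.39)/2 × 2 = 1.29
  [6→8]: (0.39+0.17)/2 × 2 = 0.56
  [8→10]: (0.17+0.07)/2 × 2 = 0.24
  Sum = 8.92 µg/mL·hr
F = (AUC_ev/D_ev)/(AUC_iv/D_iv) = (8.92/10)/(8.41/5) = 0.892/1.682 = 0.5303

F = 0.53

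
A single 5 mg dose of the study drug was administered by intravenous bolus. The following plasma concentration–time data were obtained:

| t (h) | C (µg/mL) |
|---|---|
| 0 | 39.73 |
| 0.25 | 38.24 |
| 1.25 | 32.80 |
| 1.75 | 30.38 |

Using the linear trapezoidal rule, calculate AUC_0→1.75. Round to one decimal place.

Trapezoidal AUC_0→1.75:
  [0→0.25]: (39.73+38.24)/2 × 0.25 = 9.74625
  [0.25→1.25]: (38.24+32.80)/2 × 1 = 35.52
  [1.25→1.75]: (32.80+30.38)/2 × 0.5 = 15.795
  Sum = 61.06125 µg/mL·h

AUC = 61.1 µg/mL·h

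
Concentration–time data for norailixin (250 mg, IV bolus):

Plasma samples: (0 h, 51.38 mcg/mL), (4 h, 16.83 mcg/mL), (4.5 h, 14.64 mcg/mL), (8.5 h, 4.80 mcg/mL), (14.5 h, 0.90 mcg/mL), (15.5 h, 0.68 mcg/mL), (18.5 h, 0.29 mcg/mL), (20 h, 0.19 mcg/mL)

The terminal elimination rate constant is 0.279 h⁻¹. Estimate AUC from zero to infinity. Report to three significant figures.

Trapezoidal AUC_0→20:
  [0→4]: (51.38+16.83)/2 × 4 = 136.42
  [4→4.5]: (16.83+14.64)/2 × 0.5 = 7.8675
  [4.5→8.5]: (14.64+4.80)/2 × 4 = 38.88
  [8.5→14.5]: (4.80+0.90)/2 × 6 = 17.1
  [14.5→15.5]: (0.90+0.68)/2 × 1 = 0.79
  [15.5→18.5]: (0.68+0.29)/2 × 3 = 1.455
  [18.5→20]: (0.29+0.19)/2 × 1.5 = 0.36
  Sum = 202.8725 mcg/mL·h
Extrapolated tail: C_last / k_e = 0.19 / 0.279 = 0.681
AUC_0→∞ = 202.8725 + 0.681 = 203.5535 mcg/mL·h

AUC = 204 mcg/mL·h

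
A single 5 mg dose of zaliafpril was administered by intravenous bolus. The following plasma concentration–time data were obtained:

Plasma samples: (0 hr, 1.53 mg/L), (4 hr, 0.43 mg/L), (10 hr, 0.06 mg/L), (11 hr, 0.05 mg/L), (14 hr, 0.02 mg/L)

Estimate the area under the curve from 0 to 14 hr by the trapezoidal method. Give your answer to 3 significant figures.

AUC = 5.55 mg/L·hr

Trapezoidal AUC_0→14:
  [0→4]: (1.53+0.43)/2 × 4 = 3.92
  [4→10]: (0.43+0.06)/2 × 6 = 1.47
  [10→11]: (0.06+0.05)/2 × 1 = 0.055
  [11→14]: (0.05+0.02)/2 × 3 = 0.105
  Sum = 5.55 mg/L·hr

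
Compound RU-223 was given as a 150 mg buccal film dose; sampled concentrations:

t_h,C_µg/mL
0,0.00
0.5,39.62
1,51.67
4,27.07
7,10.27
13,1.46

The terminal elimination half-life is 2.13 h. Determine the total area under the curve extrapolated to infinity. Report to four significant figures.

Trapezoidal AUC_0→13:
  [0→0.5]: (0.00+39.62)/2 × 0.5 = 9.905
  [0.5→1]: (39.62+51.67)/2 × 0.5 = 22.8225
  [1→4]: (51.67+27.07)/2 × 3 = 118.11
  [4→7]: (27.07+10.27)/2 × 3 = 56.01
  [7→13]: (10.27+1.46)/2 × 6 = 35.19
  Sum = 242.0375 µg/mL·h
k_e = ln2 / t½ = 0.693147 / 2.13 = 0.3254 h^-1
Extrapolated tail: C_last / k_e = 1.46 / 0.3254 = 4.487
AUC_0→∞ = 242.0375 + 4.487 = 246.5245 µg/mL·h

AUC = 246.5 µg/mL·h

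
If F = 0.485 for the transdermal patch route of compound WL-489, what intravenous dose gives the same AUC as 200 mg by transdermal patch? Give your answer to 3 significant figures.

Systemic exposure from an extravascular dose = F × D_ev, so the equivalent IV dose is F × D_ev.
D_iv = F × D_ev = 0.485 × 200 = 97 mg

D_iv = 97.0 mg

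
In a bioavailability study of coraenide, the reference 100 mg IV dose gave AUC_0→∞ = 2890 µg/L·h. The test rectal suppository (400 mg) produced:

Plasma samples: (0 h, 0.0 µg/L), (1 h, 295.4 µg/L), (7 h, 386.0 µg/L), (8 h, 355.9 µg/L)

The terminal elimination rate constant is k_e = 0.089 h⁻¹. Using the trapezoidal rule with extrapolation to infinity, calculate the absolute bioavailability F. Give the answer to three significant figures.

F = 0.568

Trapezoidal AUC_0→8 (rectal suppository):
  [0→1]: (0.0+295.4)/2 × 1 = 147.7
  [1→7]: (295.4+386.0)/2 × 6 = 2044.2
  [7→8]: (386.0+355.9)/2 × 1 = 370.95
  Sum = 2562.85 µg/L·h
Tail: C_last/k_e = 355.9/0.089 = 3998.876
AUC_0→∞ (rectal suppository) = 2562.85 + 3998.876 = 6561.726 µg/L·h
F = (AUC_ev/D_ev)/(AUC_iv/D_iv) = (6561.726/400)/(2890/100) = 16.404315/28.9 = 0.5676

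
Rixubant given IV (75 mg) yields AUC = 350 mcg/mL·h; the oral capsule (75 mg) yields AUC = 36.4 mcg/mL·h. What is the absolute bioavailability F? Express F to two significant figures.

F = (AUC_ev / D_ev) / (AUC_iv / D_iv)
  = (36.4/75) / (350/75)
  = 0.485333 / 4.66667 = 0.1040

F = 0.10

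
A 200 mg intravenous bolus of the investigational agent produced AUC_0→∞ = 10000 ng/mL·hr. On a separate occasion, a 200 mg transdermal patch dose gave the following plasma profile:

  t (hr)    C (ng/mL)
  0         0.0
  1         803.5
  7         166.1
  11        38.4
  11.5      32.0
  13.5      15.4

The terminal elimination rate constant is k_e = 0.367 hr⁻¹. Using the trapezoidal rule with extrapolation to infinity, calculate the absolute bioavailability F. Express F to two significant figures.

Trapezoidal AUC_0→13.5 (transdermal patch):
  [0→1]: (0.0+803.5)/2 × 1 = 401.75
  [1→7]: (803.5+166.1)/2 × 6 = 2908.8
  [7→11]: (166.1+38.4)/2 × 4 = 409.0
  [11→11.5]: (38.4+32.0)/2 × 0.5 = 17.6
  [11.5→13.5]: (32.0+15.4)/2 × 2 = 47.4
  Sum = 3784.55 ng/mL·hr
Tail: C_last/k_e = 15.4/0.367 = 41.962
AUC_0→∞ (transdermal patch) = 3784.55 + 41.962 = 3826.512 ng/mL·hr
F = (AUC_ev/D_ev)/(AUC_iv/D_iv) = (3826.512/200)/(10000/200) = 19.13256/50 = 0.3827

F = 0.38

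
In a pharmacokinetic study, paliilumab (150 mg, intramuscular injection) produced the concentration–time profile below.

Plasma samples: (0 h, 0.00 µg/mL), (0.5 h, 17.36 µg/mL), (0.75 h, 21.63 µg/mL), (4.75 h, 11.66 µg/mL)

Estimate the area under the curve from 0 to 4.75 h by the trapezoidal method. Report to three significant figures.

Trapezoidal AUC_0→4.75:
  [0→0.5]: (0.00+17.36)/2 × 0.5 = 4.34
  [0.5→0.75]: (17.36+21.63)/2 × 0.25 = 4.87375
  [0.75→4.75]: (21.63+11.66)/2 × 4 = 66.58
  Sum = 75.79375 µg/mL·h

AUC = 75.8 µg/mL·h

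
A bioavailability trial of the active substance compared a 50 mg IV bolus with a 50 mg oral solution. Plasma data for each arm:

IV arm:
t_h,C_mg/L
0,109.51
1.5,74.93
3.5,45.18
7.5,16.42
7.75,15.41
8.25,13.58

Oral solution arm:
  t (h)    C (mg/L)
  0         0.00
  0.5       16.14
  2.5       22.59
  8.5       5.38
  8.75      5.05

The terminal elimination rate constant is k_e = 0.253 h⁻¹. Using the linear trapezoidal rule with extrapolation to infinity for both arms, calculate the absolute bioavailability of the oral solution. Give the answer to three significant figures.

F = 0.331

Trapezoidal AUC_0→8.25 (IV):
  [0→1.5]: (109.51+74.93)/2 × 1.5 = 138.33
  [1.5→3.5]: (74.93+45.18)/2 × 2 = 120.11
  [3.5→7.5]: (45.18+16.42)/2 × 4 = 123.2
  [7.5→7.75]: (16.42+15.41)/2 × 0.25 = 3.97875
  [7.75→8.25]: (15.41+13.58)/2 × 0.5 = 7.2475
  Sum = 392.86625 mg/L·h
IV tail: 13.58/0.253 = 53.676; AUC_iv,0→∞ = 392.86625 + 53.676 = 446.54225 mg/L·h
Trapezoidal AUC_0→8.75 (oral solution):
  [0→0.5]: (0.00+16.14)/2 × 0.5 = 4.035
  [0.5→2.5]: (16.14+22.59)/2 × 2 = 38.73
  [2.5→8.5]: (22.59+5.38)/2 × 6 = 83.91
  [8.5→8.75]: (5.38+5.05)/2 × 0.25 = 1.30375
  Sum = 127.97875 mg/L·h
oral solution tail: 5.05/0.253 = 19.960; AUC_ev,0→∞ = 127.97875 + 19.960 = 147.93875 mg/L·h
F = (AUC_ev/D_ev)/(AUC_iv/D_iv) = (147.93875/50)/(446.54225/50) = 2.958775/8.930845 = 0.3313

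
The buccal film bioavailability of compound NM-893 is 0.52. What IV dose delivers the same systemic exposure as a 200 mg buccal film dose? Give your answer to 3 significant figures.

D_iv = 104 mg

Systemic exposure from an extravascular dose = F × D_ev, so the equivalent IV dose is F × D_ev.
D_iv = F × D_ev = 0.52 × 200 = 104 mg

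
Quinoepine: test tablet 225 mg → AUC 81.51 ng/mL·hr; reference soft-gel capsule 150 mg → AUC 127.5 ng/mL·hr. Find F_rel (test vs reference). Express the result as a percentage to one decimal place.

F_rel = (AUC_test/D_test) / (AUC_ref/D_ref)
      = (81.51/225) / (127.5/150)
      = 0.362267 / 0.85 = 0.4262 = 42.62%

F_rel = 42.6%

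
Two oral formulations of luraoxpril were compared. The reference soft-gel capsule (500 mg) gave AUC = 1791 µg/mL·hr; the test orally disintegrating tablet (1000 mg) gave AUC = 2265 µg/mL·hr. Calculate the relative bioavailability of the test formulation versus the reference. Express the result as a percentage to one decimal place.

F_rel = (AUC_test/D_test) / (AUC_ref/D_ref)
      = (2265/1000) / (1791/500)
      = 2.265 / 3.582 = 0.6323 = 63.23%

F_rel = 63.2%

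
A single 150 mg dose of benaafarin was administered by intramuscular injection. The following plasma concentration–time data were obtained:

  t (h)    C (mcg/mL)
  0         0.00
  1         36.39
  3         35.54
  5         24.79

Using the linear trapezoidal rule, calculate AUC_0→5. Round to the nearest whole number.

Trapezoidal AUC_0→5:
  [0→1]: (0.00+36.39)/2 × 1 = 18.195
  [1→3]: (36.39+35.54)/2 × 2 = 71.93
  [3→5]: (35.54+24.79)/2 × 2 = 60.33
  Sum = 150.455 mcg/mL·h

AUC = 150 mcg/mL·h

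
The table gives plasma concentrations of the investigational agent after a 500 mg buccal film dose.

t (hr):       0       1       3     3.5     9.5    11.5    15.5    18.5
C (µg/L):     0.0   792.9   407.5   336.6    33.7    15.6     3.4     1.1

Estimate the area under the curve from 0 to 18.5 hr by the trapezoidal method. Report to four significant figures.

Trapezoidal AUC_0→18.5:
  [0→1]: (0.0+792.9)/2 × 1 = 396.45
  [1→3]: (792.9+407.5)/2 × 2 = 1200.4
  [3→3.5]: (407.5+336.6)/2 × 0.5 = 186.025
  [3.5→9.5]: (336.6+33.7)/2 × 6 = 1110.9
  [9.5→11.5]: (33.7+15.6)/2 × 2 = 49.3
  [11.5→15.5]: (15.6+3.4)/2 × 4 = 38.0
  [15.5→18.5]: (3.4+1.1)/2 × 3 = 6.75
  Sum = 2987.825 µg/L·hr

AUC = 2988 µg/L·hr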